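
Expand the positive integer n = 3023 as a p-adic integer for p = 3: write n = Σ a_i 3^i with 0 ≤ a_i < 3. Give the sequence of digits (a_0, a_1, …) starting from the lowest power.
(a_0, a_1, …) = (2, 2, 2, 0, 1, 0, 1, 1)

Repeated division by 3 gives the digits low-to-high: 3023 = 2 + 2·3^1 + 2·3^2 + 1·3^4 + 1·3^6 + 1·3^7. Digit sequence: (2, 2, 2, 0, 1, 0, 1, 1).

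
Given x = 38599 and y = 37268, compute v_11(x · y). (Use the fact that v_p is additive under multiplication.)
v_11(1438507532) = 6

v_p(x) = 3 (factor: 38599 = 11^3 · 29); v_p(y) = 3 (factor: 37268 = 11^3 · 28). Additivity: v_p(xy) = v_p(x) + v_p(y) = 3 + 3 = 6. (Direct check: xy = 1438507532 = 11^6 · (812).)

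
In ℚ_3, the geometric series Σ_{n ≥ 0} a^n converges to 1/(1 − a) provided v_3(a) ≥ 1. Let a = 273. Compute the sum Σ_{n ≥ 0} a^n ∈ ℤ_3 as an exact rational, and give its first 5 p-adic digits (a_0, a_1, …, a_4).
Σ a^n = 1/(1 − a) = -1/272;  first 5 digits = (1, 1, 1, 2, 0)

v_3(a) = 1 ≥ 1, so the series converges in ℤ_3 to 1/(1 − a) = 1/(1 − 273) = -1/272. Expand this rational in ℤ_3: compute digits iteratively via d_i = x_i mod 3, x_{i+1} = (x_i − d_i)/3. The first 5 digits are (1, 1, 1, 2, 0).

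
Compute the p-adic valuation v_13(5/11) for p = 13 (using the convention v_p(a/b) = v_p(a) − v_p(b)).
v_13(5/11) = 0

Factor powers of 13 from the numerator and denominator of the reduced fraction: 5 = 13^0 · 5 and 11 = 13^0 · 11. Apply v_p(a/b) = v_p(a) − v_p(b): v_13(5/11) = 0 − 0 = 0.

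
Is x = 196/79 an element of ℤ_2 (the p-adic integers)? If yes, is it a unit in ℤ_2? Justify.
x ∈ ℤ_2 but not a unit; v_2(x) = 2 > 0

ℤ_2 = {x ∈ ℚ_2 : v_2(x) ≥ 0} and ℤ_2^× = {x ∈ ℤ_2 : v_2(x) = 0}. Here v_2(196/79) = v_2(num) − v_2(den) = 2; compare against these criteria.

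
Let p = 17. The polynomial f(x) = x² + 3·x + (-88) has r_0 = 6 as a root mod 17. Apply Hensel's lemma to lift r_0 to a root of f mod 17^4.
r_3 = 83510 (mod 83521)

Hensel: r_{i+1} = r_i − f(r_i)·(f′(r_i))^{-1} mod 17^{i+2}, f′(x) = 2x + 3. Iterate:
  r_0 = 6 (mod 17)
  r_1 = 278 (mod 289)
  r_2 = 4902 (mod 4913)
  r_3 = 83510 (mod 83521)
Final: r = 83510 satisfies f(r) ≡ 0 mod 17^4.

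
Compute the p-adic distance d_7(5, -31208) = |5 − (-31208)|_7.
d_7(5, -31208) = 1/2401

Step 1 — x − y = 5 − (-31208) = 31213. Step 2 — v_7(31213) = 4 (factor: 31213 = (7^4 · 13); the sign does not affect v_p). Step 3 — |x − y|_7 = 7^{-4} = 1/2401.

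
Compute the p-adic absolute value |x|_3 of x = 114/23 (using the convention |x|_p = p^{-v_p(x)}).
|114/23|_3 = 1/3

Step 1 — compute v_3(x) by factoring powers of 3 out of the numerator and denominator: v_3(114/23) = 1. Step 2 — apply |x|_p = p^{-v_p(x)} = 3^{-1} = 1/3.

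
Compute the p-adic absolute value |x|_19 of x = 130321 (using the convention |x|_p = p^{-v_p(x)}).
|130321|_19 = 1/130321

Step 1 — compute v_19(x) by factoring powers of 19 out of the numerator and denominator: v_19(130321) = 4. Step 2 — apply |x|_p = p^{-v_p(x)} = 19^{-4} = 1/130321.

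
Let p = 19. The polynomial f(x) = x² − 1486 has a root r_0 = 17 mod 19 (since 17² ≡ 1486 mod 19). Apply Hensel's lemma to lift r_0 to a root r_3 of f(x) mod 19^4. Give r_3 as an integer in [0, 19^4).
r_3 = 80672 (mod 130321)

Hensel's recurrence: r_{i+1} = r_i − f(r_i)·(f′(r_i))^{-1} mod 19^{i+2}, with f′(x) = 2x. Iterate:
  r_0 = 17 (mod 19)
  r_1 = 169 (mod 361)
  r_2 = 5223 (mod 6859)
  r_3 = 80672 (mod 130321)
Final: r_3 = 80672, and one checks f(r_3) ≡ 0 mod 19^4.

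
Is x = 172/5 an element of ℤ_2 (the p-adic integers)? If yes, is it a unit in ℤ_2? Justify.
x ∈ ℤ_2 but not a unit; v_2(x) = 2 > 0

ℤ_2 = {x ∈ ℚ_2 : v_2(x) ≥ 0} and ℤ_2^× = {x ∈ ℤ_2 : v_2(x) = 0}. Here v_2(172/5) = v_2(num) − v_2(den) = 2; compare against these criteria.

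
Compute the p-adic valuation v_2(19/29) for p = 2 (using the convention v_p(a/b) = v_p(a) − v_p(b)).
v_2(19/29) = 0

Factor powers of 2 from the numerator and denominator of the reduced fraction: 19 = 2^0 · 19 and 29 = 2^0 · 29. Apply v_p(a/b) = v_p(a) − v_p(b): v_2(19/29) = 0 − 0 = 0.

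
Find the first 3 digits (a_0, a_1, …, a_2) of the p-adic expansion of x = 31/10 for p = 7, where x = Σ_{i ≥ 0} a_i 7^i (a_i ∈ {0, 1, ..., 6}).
(a_0, …, a_2) = (1, 1, 2)

v_7(31/10) = 0 (numerator and denominator both coprime to 7), so x ∈ ℤ_7^×. Compute digits iteratively via a_i = x_i mod 7, x_{i+1} = (x_i − a_i)/7, with x_0 = x:
  x_0 = 31/10;  a_0 = 1;  x_1 = (x_0 − 1)/7 = 3/10
  x_1 = 3/10;  a_1 = 1;  x_2 = (x_1 − 1)/7 = -1/10
  x_2 = -1/10;  a_2 = 2;  x_3 = (x_2 − 2)/7 = -3/10
Digits: (1, 1, 2).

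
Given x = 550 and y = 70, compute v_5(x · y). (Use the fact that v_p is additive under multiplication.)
v_5(38500) = 3

v_p(x) = 2 (factor: 550 = 5^2 · 22); v_p(y) = 1 (factor: 70 = 5^1 · 14). Additivity: v_p(xy) = v_p(x) + v_p(y) = 2 + 1 = 3. (Direct check: xy = 38500 = 5^3 · (308).)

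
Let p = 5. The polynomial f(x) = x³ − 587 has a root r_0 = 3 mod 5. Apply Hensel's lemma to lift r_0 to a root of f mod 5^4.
r_3 = 233 (mod 625)

Hensel: r_{i+1} = r_i − f(r_i)/f′(r_i) mod 5^{i+2}, where f′(x) = 3x². Iterate:
  r_0 = 3 (mod 5)
  r_1 = 8 (mod 25)
  r_2 = 108 (mod 125)
  r_3 = 233 (mod 625)
Final: r = 233 with f(r) ≡ 0 mod 5^4.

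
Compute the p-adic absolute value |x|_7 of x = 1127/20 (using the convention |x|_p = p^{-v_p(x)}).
|1127/20|_7 = 1/49

Step 1 — compute v_7(x) by factoring powers of 7 out of the numerator and denominator: v_7(1127/20) = 2. Step 2 — apply |x|_p = p^{-v_p(x)} = 7^{-2} = 1/49.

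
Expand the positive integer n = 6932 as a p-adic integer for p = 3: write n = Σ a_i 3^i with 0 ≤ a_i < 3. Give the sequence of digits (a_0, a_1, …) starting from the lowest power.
(a_0, a_1, …) = (2, 0, 2, 1, 1, 1, 0, 0, 1)

Repeated division by 3 gives the digits low-to-high: 6932 = 2 + 2·3^2 + 1·3^3 + 1·3^4 + 1·3^5 + 1·3^8. Digit sequence: (2, 0, 2, 1, 1, 1, 0, 0, 1).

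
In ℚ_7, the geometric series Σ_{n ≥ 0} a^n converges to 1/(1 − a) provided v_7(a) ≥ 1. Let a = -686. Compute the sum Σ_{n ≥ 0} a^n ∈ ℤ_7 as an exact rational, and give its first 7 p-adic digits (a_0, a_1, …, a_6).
Σ a^n = 1/(1 − a) = 1/687;  first 7 digits = (1, 0, 0, 5, 6, 6, 3)

v_7(a) = 3 ≥ 1, so the series converges in ℤ_7 to 1/(1 − a) = 1/(1 − (-686)) = 1/687. Expand this rational in ℤ_7: compute digits iteratively via d_i = x_i mod 7, x_{i+1} = (x_i − d_i)/7. The first 7 digits are (1, 0, 0, 5, 6, 6, 3).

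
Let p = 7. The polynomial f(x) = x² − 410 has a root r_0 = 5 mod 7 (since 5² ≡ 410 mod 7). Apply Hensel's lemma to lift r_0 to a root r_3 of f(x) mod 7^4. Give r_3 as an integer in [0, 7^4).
r_3 = 1979 (mod 2401)

Hensel's recurrence: r_{i+1} = r_i − f(r_i)·(f′(r_i))^{-1} mod 7^{i+2}, with f′(x) = 2x. Iterate:
  r_0 = 5 (mod 7)
  r_1 = 19 (mod 49)
  r_2 = 264 (mod 343)
  r_3 = 1979 (mod 2401)
Final: r_3 = 1979, and one checks f(r_3) ≡ 0 mod 7^4.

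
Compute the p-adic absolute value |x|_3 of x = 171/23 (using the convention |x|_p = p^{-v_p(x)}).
|171/23|_3 = 1/9

Step 1 — compute v_3(x) by factoring powers of 3 out of the numerator and denominator: v_3(171/23) = 2. Step 2 — apply |x|_p = p^{-v_p(x)} = 3^{-2} = 1/9.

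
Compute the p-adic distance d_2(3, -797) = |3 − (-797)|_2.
d_2(3, -797) = 1/32

Step 1 — x − y = 3 − (-797) = 800. Step 2 — v_2(800) = 5 (factor: 800 = (2^5 · 25); the sign does not affect v_p). Step 3 — |x − y|_2 = 2^{-5} = 1/32.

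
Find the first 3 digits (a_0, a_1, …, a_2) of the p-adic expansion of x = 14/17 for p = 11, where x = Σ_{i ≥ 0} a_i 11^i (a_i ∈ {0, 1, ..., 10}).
(a_0, …, a_2) = (6, 6, 2)

v_11(14/17) = 0 (numerator and denominator both coprime to 11), so x ∈ ℤ_11^×. Compute digits iteratively via a_i = x_i mod 11, x_{i+1} = (x_i − a_i)/11, with x_0 = x:
  x_0 = 14/17;  a_0 = 6;  x_1 = (x_0 − 6)/11 = -8/17
  x_1 = -8/17;  a_1 = 6;  x_2 = (x_1 − 6)/11 = -10/17
  x_2 = -10/17;  a_2 = 2;  x_3 = (x_2 − 2)/11 = -4/17
Digits: (6, 6, 2).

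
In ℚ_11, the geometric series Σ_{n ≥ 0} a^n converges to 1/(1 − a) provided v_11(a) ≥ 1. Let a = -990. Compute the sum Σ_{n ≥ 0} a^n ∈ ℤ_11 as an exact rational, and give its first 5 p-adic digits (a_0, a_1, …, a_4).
Σ a^n = 1/(1 − a) = 1/991;  first 5 digits = (1, 9, 6, 1, 8)

v_11(a) = 1 ≥ 1, so the series converges in ℤ_11 to 1/(1 − a) = 1/(1 − (-990)) = 1/991. Expand this rational in ℤ_11: compute digits iteratively via d_i = x_i mod 11, x_{i+1} = (x_i − d_i)/11. The first 5 digits are (1, 9, 6, 1, 8).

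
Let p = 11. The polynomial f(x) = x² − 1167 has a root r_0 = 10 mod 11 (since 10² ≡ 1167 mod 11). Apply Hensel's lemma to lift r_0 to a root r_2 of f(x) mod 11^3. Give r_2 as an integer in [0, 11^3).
r_2 = 989 (mod 1331)

Hensel's recurrence: r_{i+1} = r_i − f(r_i)·(f′(r_i))^{-1} mod 11^{i+2}, with f′(x) = 2x. Iterate:
  r_0 = 10 (mod 11)
  r_1 = 21 (mod 121)
  r_2 = 989 (mod 1331)
Final: r_2 = 989, and one checks f(r_2) ≡ 0 mod 11^3.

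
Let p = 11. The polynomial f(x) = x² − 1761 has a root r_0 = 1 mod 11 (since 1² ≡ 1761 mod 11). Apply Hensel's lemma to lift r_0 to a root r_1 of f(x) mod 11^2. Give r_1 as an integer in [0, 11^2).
r_1 = 34 (mod 121)

Hensel's recurrence: r_{i+1} = r_i − f(r_i)·(f′(r_i))^{-1} mod 11^{i+2}, with f′(x) = 2x. Iterate:
  r_0 = 1 (mod 11)
  r_1 = 34 (mod 121)
Final: r_1 = 34, and one checks f(r_1) ≡ 0 mod 11^2.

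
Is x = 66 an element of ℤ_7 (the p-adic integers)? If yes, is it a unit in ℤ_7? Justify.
x ∈ ℤ_7^× (unit); v_7(x) = 0

ℤ_7 = {x ∈ ℚ_7 : v_7(x) ≥ 0} and ℤ_7^× = {x ∈ ℤ_7 : v_7(x) = 0}. Here v_7(66) = v_7(num) − v_7(den) = 0; compare against these criteria.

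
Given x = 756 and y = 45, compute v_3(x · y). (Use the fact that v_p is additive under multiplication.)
v_3(34020) = 5

v_p(x) = 3 (factor: 756 = 3^3 · 28); v_p(y) = 2 (factor: 45 = 3^2 · 5). Additivity: v_p(xy) = v_p(x) + v_p(y) = 3 + 2 = 5. (Direct check: xy = 34020 = 3^5 · (140).)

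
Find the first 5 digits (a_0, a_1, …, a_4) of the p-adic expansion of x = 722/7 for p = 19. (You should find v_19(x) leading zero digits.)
(a_0, …, a_4) = (0, 0, 3, 8, 5)

v_19(722/7) = 2, so a_0 = ... = a_1 = 0. Factor out: x = 19^2 · u with u = 2/7 a unit in ℤ_19. Expand u iteratively via a_{v+i} = u_i mod 19, u_{i+1} = (u_i − a_{v+i})/19:
  u_0 = 2/7;  a_2 = 3;  u_1 = (u_0 − 3)/19 = -1/7
  u_1 = -1/7;  a_3 = 8;  u_2 = (u_1 − 8)/19 = -3/7
  u_2 = -3/7;  a_4 = 5;  u_3 = (u_2 − 5)/19 = -2/7
Digits: (0, 0, 3, 8, 5).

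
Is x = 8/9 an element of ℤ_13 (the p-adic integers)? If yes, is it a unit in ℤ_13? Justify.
x ∈ ℤ_13^× (unit); v_13(x) = 0

ℤ_13 = {x ∈ ℚ_13 : v_13(x) ≥ 0} and ℤ_13^× = {x ∈ ℤ_13 : v_13(x) = 0}. Here v_13(8/9) = v_13(num) − v_13(den) = 0; compare against these criteria.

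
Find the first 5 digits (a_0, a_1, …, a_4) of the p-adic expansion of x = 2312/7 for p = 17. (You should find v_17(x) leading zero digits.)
(a_0, …, a_4) = (0, 0, 6, 7, 2)

v_17(2312/7) = 2, so a_0 = ... = a_1 = 0. Factor out: x = 17^2 · u with u = 8/7 a unit in ℤ_17. Expand u iteratively via a_{v+i} = u_i mod 17, u_{i+1} = (u_i − a_{v+i})/17:
  u_0 = 8/7;  a_2 = 6;  u_1 = (u_0 − 6)/17 = -2/7
  u_1 = -2/7;  a_3 = 7;  u_2 = (u_1 − 7)/17 = -3/7
  u_2 = -3/7;  a_4 = 2;  u_3 = (u_2 − 2)/17 = -1/7
Digits: (0, 0, 6, 7, 2).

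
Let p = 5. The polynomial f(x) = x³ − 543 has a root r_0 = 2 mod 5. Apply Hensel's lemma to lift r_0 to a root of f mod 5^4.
r_3 = 357 (mod 625)

Hensel: r_{i+1} = r_i − f(r_i)/f′(r_i) mod 5^{i+2}, where f′(x) = 3x². Iterate:
  r_0 = 2 (mod 5)
  r_1 = 7 (mod 25)
  r_2 = 107 (mod 125)
  r_3 = 357 (mod 625)
Final: r = 357 with f(r) ≡ 0 mod 5^4.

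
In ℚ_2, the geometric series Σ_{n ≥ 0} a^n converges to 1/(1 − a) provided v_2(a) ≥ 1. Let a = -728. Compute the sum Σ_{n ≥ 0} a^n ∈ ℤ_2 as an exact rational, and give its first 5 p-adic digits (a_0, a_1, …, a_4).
Σ a^n = 1/(1 − a) = 1/729;  first 5 digits = (1, 0, 0, 1, 0)

v_2(a) = 3 ≥ 1, so the series converges in ℤ_2 to 1/(1 − a) = 1/(1 − (-728)) = 1/729. Expand this rational in ℤ_2: compute digits iteratively via d_i = x_i mod 2, x_{i+1} = (x_i − d_i)/2. The first 5 digits are (1, 0, 0, 1, 0).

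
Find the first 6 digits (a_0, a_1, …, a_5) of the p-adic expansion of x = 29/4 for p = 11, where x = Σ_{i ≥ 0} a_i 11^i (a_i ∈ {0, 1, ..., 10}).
(a_0, …, a_5) = (10, 8, 2, 8, 2, 8)

v_11(29/4) = 0 (numerator and denominator both coprime to 11), so x ∈ ℤ_11^×. Compute digits iteratively via a_i = x_i mod 11, x_{i+1} = (x_i − a_i)/11, with x_0 = x:
  x_0 = 29/4;  a_0 = 10;  x_1 = (x_0 − 10)/11 = -1/4
  x_1 = -1/4;  a_1 = 8;  x_2 = (x_1 − 8)/11 = -3/4
  x_2 = -3/4;  a_2 = 2;  x_3 = (x_2 − 2)/11 = -1/4
  x_3 = -1/4;  a_3 = 8;  x_4 = (x_3 − 8)/11 = -3/4
  x_4 = -3/4;  a_4 = 2;  x_5 = (x_4 − 2)/11 = -1/4
  x_5 = -1/4;  a_5 = 8;  x_6 = (x_5 − 8)/11 = -3/4
Digits: (10, 8, 2, 8, 2, 8).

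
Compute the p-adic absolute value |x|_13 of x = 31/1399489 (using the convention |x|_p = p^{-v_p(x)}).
|31/1399489|_13 = 28561

Step 1 — compute v_13(x) by factoring powers of 13 out of the numerator and denominator: v_13(31/1399489) = -4. Step 2 — apply |x|_p = p^{-v_p(x)} = 13^{4} = 28561.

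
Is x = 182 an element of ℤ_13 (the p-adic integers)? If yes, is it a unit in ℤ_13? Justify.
x ∈ ℤ_13 but not a unit; v_13(x) = 1 > 0

ℤ_13 = {x ∈ ℚ_13 : v_13(x) ≥ 0} and ℤ_13^× = {x ∈ ℤ_13 : v_13(x) = 0}. Here v_13(182) = v_13(num) − v_13(den) = 1; compare against these criteria.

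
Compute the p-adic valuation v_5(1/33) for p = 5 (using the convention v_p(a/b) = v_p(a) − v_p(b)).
v_5(1/33) = 0

Factor powers of 5 from the numerator and denominator of the reduced fraction: 1 = 5^0 · 1 and 33 = 5^0 · 33. Apply v_p(a/b) = v_p(a) − v_p(b): v_5(1/33) = 0 − 0 = 0.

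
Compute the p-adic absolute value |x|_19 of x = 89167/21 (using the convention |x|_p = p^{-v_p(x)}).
|89167/21|_19 = 1/6859

Step 1 — compute v_19(x) by factoring powers of 19 out of the numerator and denominator: v_19(89167/21) = 3. Step 2 — apply |x|_p = p^{-v_p(x)} = 19^{-3} = 1/6859.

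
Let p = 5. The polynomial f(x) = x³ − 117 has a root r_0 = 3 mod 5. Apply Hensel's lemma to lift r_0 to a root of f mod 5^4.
r_3 = 373 (mod 625)

Hensel: r_{i+1} = r_i − f(r_i)/f′(r_i) mod 5^{i+2}, where f′(x) = 3x². Iterate:
  r_0 = 3 (mod 5)
  r_1 = 23 (mod 25)
  r_2 = 123 (mod 125)
  r_3 = 373 (mod 625)
Final: r = 373 with f(r) ≡ 0 mod 5^4.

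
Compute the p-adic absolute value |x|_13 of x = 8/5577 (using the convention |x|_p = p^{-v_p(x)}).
|8/5577|_13 = 169

Step 1 — compute v_13(x) by factoring powers of 13 out of the numerator and denominator: v_13(8/5577) = -2. Step 2 — apply |x|_p = p^{-v_p(x)} = 13^{2} = 169.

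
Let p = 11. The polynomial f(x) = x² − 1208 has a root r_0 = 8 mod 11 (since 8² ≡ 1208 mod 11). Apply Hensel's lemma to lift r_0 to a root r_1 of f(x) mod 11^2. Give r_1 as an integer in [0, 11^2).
r_1 = 19 (mod 121)

Hensel's recurrence: r_{i+1} = r_i − f(r_i)·(f′(r_i))^{-1} mod 11^{i+2}, with f′(x) = 2x. Iterate:
  r_0 = 8 (mod 11)
  r_1 = 19 (mod 121)
Final: r_1 = 19, and one checks f(r_1) ≡ 0 mod 11^2.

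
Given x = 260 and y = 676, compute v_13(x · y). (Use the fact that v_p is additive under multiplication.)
v_13(175760) = 3

v_p(x) = 1 (factor: 260 = 13^1 · 20); v_p(y) = 2 (factor: 676 = 13^2 · 4). Additivity: v_p(xy) = v_p(x) + v_p(y) = 1 + 2 = 3. (Direct check: xy = 175760 = 13^3 · (80).)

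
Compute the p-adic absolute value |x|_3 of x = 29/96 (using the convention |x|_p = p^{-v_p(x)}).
|29/96|_3 = 3

Step 1 — compute v_3(x) by factoring powers of 3 out of the numerator and denominator: v_3(29/96) = -1. Step 2 — apply |x|_p = p^{-v_p(x)} = 3^{1} = 3.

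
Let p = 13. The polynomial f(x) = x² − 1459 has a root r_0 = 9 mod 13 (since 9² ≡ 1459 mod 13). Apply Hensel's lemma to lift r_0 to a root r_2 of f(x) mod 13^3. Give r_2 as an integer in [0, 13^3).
r_2 = 2076 (mod 2197)

Hensel's recurrence: r_{i+1} = r_i − f(r_i)·(f′(r_i))^{-1} mod 13^{i+2}, with f′(x) = 2x. Iterate:
  r_0 = 9 (mod 13)
  r_1 = 48 (mod 169)
  r_2 = 2076 (mod 2197)
Final: r_2 = 2076, and one checks f(r_2) ≡ 0 mod 13^3.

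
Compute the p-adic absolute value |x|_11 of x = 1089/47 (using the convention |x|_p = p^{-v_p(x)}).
|1089/47|_11 = 1/121

Step 1 — compute v_11(x) by factoring powers of 11 out of the numerator and denominator: v_11(1089/47) = 2. Step 2 — apply |x|_p = p^{-v_p(x)} = 11^{-2} = 1/121.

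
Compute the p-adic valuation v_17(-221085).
v_17(-221085) = 3

v_17(n) is the largest exponent k such that 17^k divides n. Factor out: -221085 = -17^3 · 45. (Sign doesn't affect v_p.) So v_17(-221085) = 3.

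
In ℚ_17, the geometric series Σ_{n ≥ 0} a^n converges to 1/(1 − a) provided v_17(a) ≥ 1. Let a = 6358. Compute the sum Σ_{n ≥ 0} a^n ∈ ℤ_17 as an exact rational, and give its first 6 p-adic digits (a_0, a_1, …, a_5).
Σ a^n = 1/(1 − a) = -1/6357;  first 6 digits = (1, 0, 5, 1, 8, 11)

v_17(a) = 2 ≥ 1, so the series converges in ℤ_17 to 1/(1 − a) = 1/(1 − 6358) = -1/6357. Expand this rational in ℤ_17: compute digits iteratively via d_i = x_i mod 17, x_{i+1} = (x_i − d_i)/17. The first 6 digits are (1, 0, 5, 1, 8, 11).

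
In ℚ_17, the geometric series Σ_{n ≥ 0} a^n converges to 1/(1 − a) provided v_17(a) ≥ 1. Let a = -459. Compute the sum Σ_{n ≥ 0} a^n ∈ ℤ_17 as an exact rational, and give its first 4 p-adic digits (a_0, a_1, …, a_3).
Σ a^n = 1/(1 − a) = 1/460;  first 4 digits = (1, 7, 13, 11)

v_17(a) = 1 ≥ 1, so the series converges in ℤ_17 to 1/(1 − a) = 1/(1 − (-459)) = 1/460. Expand this rational in ℤ_17: compute digits iteratively via d_i = x_i mod 17, x_{i+1} = (x_i − d_i)/17. The first 4 digits are (1, 7, 13, 11).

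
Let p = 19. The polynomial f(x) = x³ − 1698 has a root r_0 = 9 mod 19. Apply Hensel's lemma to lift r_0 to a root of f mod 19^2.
r_1 = 218 (mod 361)

Hensel: r_{i+1} = r_i − f(r_i)/f′(r_i) mod 19^{i+2}, where f′(x) = 3x². Iterate:
  r_0 = 9 (mod 19)
  r_1 = 218 (mod 361)
Final: r = 218 with f(r) ≡ 0 mod 19^2.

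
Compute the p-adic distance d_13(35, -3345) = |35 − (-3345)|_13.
d_13(35, -3345) = 1/169

Step 1 — x − y = 35 − (-3345) = 3380. Step 2 — v_13(3380) = 2 (factor: 3380 = (13^2 · 20); the sign does not affect v_p). Step 3 — |x − y|_13 = 13^{-2} = 1/169.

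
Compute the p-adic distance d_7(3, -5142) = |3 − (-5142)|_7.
d_7(3, -5142) = 1/343

Step 1 — x − y = 3 − (-5142) = 5145. Step 2 — v_7(5145) = 3 (factor: 5145 = (7^3 · 15); the sign does not affect v_p). Step 3 — |x − y|_7 = 7^{-3} = 1/343.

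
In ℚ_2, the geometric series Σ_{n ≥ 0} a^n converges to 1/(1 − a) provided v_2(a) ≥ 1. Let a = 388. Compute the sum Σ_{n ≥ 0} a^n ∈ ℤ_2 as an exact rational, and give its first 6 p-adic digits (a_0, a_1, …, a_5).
Σ a^n = 1/(1 − a) = -1/387;  first 6 digits = (1, 0, 1, 0, 1, 0)

v_2(a) = 2 ≥ 1, so the series converges in ℤ_2 to 1/(1 − a) = 1/(1 − 388) = -1/387. Expand this rational in ℤ_2: compute digits iteratively via d_i = x_i mod 2, x_{i+1} = (x_i − d_i)/2. The first 6 digits are (1, 0, 1, 0, 1, 0).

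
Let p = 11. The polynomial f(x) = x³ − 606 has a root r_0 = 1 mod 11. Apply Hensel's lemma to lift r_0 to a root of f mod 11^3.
r_2 = 1090 (mod 1331)

Hensel: r_{i+1} = r_i − f(r_i)/f′(r_i) mod 11^{i+2}, where f′(x) = 3x². Iterate:
  r_0 = 1 (mod 11)
  r_1 = 1 (mod 121)
  r_2 = 1090 (mod 1331)
Final: r = 1090 with f(r) ≡ 0 mod 11^3.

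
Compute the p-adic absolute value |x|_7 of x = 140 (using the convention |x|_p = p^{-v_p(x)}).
|140|_7 = 1/7

Step 1 — compute v_7(x) by factoring powers of 7 out of the numerator and denominator: v_7(140) = 1. Step 2 — apply |x|_p = p^{-v_p(x)} = 7^{-1} = 1/7.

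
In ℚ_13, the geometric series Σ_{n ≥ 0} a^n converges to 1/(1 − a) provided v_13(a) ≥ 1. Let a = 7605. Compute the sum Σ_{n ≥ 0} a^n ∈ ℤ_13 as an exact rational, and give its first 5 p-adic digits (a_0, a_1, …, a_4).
Σ a^n = 1/(1 − a) = -1/7604;  first 5 digits = (1, 0, 6, 3, 10)

v_13(a) = 2 ≥ 1, so the series converges in ℤ_13 to 1/(1 − a) = 1/(1 − 7605) = -1/7604. Expand this rational in ℤ_13: compute digits iteratively via d_i = x_i mod 13, x_{i+1} = (x_i − d_i)/13. The first 5 digits are (1, 0, 6, 3, 10).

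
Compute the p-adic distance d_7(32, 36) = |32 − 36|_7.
d_7(32, 36) = 1

Step 1 — x − y = 32 − 36 = -4. Step 2 — v_7(-4) = 0 (factor: -4 = −(7^0 · 4); the sign does not affect v_p). Step 3 — |x − y|_7 = 7^{0} = 1.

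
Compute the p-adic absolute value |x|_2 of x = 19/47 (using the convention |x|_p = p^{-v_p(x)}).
|19/47|_2 = 1

Step 1 — compute v_2(x) by factoring powers of 2 out of the numerator and denominator: v_2(19/47) = 0. Step 2 — apply |x|_p = p^{-v_p(x)} = 2^{0} = 1.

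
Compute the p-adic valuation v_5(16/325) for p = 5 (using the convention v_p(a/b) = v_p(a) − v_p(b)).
v_5(16/325) = -2

Factor powers of 5 from the numerator and denominator of the reduced fraction: 16 = 5^0 · 16 and 325 = 5^2 · 13. Apply v_p(a/b) = v_p(a) − v_p(b): v_5(16/325) = 0 − 2 = -2.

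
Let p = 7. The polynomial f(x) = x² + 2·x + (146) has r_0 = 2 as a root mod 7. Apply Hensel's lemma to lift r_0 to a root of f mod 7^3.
r_2 = 254 (mod 343)

Hensel: r_{i+1} = r_i − f(r_i)·(f′(r_i))^{-1} mod 7^{i+2}, f′(x) = 2x + 2. Iterate:
  r_0 = 2 (mod 7)
  r_1 = 9 (mod 49)
  r_2 = 254 (mod 343)
Final: r = 254 satisfies f(r) ≡ 0 mod 7^3.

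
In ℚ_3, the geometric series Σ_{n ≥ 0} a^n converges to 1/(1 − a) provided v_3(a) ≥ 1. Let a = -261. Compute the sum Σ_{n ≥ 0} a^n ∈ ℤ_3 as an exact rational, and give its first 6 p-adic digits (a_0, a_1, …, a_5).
Σ a^n = 1/(1 − a) = 1/262;  first 6 digits = (1, 0, 1, 2, 0, 0)

v_3(a) = 2 ≥ 1, so the series converges in ℤ_3 to 1/(1 − a) = 1/(1 − (-261)) = 1/262. Expand this rational in ℤ_3: compute digits iteratively via d_i = x_i mod 3, x_{i+1} = (x_i − d_i)/3. The first 6 digits are (1, 0, 1, 2, 0, 0).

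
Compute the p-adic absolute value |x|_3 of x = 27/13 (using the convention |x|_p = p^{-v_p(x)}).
|27/13|_3 = 1/27

Step 1 — compute v_3(x) by factoring powers of 3 out of the numerator and denominator: v_3(27/13) = 3. Step 2 — apply |x|_p = p^{-v_p(x)} = 3^{-3} = 1/27.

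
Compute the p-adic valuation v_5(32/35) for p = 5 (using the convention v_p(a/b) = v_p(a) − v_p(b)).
v_5(32/35) = -1

Factor powers of 5 from the numerator and denominator of the reduced fraction: 32 = 5^0 · 32 and 35 = 5^1 · 7. Apply v_p(a/b) = v_p(a) − v_p(b): v_5(32/35) = 0 − 1 = -1.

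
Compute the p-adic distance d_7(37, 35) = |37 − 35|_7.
d_7(37, 35) = 1

Step 1 — x − y = 37 − 35 = 2. Step 2 — v_7(2) = 0 (factor: 2 = (7^0 · 2); the sign does not affect v_p). Step 3 — |x − y|_7 = 7^{0} = 1.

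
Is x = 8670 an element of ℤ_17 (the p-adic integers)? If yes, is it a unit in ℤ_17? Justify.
x ∈ ℤ_17 but not a unit; v_17(x) = 2 > 0

ℤ_17 = {x ∈ ℚ_17 : v_17(x) ≥ 0} and ℤ_17^× = {x ∈ ℤ_17 : v_17(x) = 0}. Here v_17(8670) = v_17(num) − v_17(den) = 2; compare against these criteria.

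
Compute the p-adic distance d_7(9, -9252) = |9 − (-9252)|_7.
d_7(9, -9252) = 1/343

Step 1 — x − y = 9 − (-9252) = 9261. Step 2 — v_7(9261) = 3 (factor: 9261 = (7^3 · 27); the sign does not affect v_p). Step 3 — |x − y|_7 = 7^{-3} = 1/343.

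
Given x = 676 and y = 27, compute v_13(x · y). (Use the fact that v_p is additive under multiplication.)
v_13(18252) = 2

v_p(x) = 2 (factor: 676 = 13^2 · 4); v_p(y) = 0 (factor: 27 = 13^0 · 27). Additivity: v_p(xy) = v_p(x) + v_p(y) = 2 + 0 = 2. (Direct check: xy = 18252 = 13^2 · (108).)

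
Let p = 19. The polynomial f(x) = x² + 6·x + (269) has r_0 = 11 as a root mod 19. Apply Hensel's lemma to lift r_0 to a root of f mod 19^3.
r_2 = 1645 (mod 6859)

Hensel: r_{i+1} = r_i − f(r_i)·(f′(r_i))^{-1} mod 19^{i+2}, f′(x) = 2x + 6. Iterate:
  r_0 = 11 (mod 19)
  r_1 = 201 (mod 361)
  r_2 = 1645 (mod 6859)
Final: r = 1645 satisfies f(r) ≡ 0 mod 19^3.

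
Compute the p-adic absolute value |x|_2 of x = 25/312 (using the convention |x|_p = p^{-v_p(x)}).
|25/312|_2 = 8

Step 1 — compute v_2(x) by factoring powers of 2 out of the numerator and denominator: v_2(25/312) = -3. Step 2 — apply |x|_p = p^{-v_p(x)} = 2^{3} = 8.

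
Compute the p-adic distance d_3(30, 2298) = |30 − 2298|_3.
d_3(30, 2298) = 1/81

Step 1 — x − y = 30 − 2298 = -2268. Step 2 — v_3(-2268) = 4 (factor: -2268 = −(3^4 · 28); the sign does not affect v_p). Step 3 — |x − y|_3 = 3^{-4} = 1/81.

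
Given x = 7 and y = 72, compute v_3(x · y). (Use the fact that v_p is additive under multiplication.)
v_3(504) = 2

v_p(x) = 0 (factor: 7 = 3^0 · 7); v_p(y) = 2 (factor: 72 = 3^2 · 8). Additivity: v_p(xy) = v_p(x) + v_p(y) = 0 + 2 = 2. (Direct check: xy = 504 = 3^2 · (56).)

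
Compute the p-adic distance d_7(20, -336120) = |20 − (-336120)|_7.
d_7(20, -336120) = 1/16807

Step 1 — x − y = 20 − (-336120) = 336140. Step 2 — v_7(336140) = 5 (factor: 336140 = (7^5 · 20); the sign does not affect v_p). Step 3 — |x − y|_7 = 7^{-5} = 1/16807.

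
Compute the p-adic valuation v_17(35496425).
v_17(35496425) = 5

v_17(n) is the largest exponent k such that 17^k divides n. Factor out: 35496425 = 17^5 · 25. (Sign doesn't affect v_p.) So v_17(35496425) = 5.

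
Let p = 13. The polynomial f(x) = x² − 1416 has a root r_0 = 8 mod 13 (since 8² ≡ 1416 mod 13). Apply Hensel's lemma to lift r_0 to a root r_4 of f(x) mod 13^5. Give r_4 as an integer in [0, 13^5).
r_4 = 214300 (mod 371293)

Hensel's recurrence: r_{i+1} = r_i − f(r_i)·(f′(r_i))^{-1} mod 13^{i+2}, with f′(x) = 2x. Iterate:
  r_0 = 8 (mod 13)
  r_1 = 8 (mod 169)
  r_2 = 1191 (mod 2197)
  r_3 = 14373 (mod 28561)
  r_4 = 214300 (mod 371293)
Final: r_4 = 214300, and one checks f(r_4) ≡ 0 mod 13^5.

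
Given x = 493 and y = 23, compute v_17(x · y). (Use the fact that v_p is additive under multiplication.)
v_17(11339) = 1

v_p(x) = 1 (factor: 493 = 17^1 · 29); v_p(y) = 0 (factor: 23 = 17^0 · 23). Additivity: v_p(xy) = v_p(x) + v_p(y) = 1 + 0 = 1. (Direct check: xy = 11339 = 17^1 · (667).)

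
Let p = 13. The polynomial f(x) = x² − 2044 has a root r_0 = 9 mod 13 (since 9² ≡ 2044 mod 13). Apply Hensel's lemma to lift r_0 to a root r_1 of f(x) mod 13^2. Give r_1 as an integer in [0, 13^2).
r_1 = 165 (mod 169)

Hensel's recurrence: r_{i+1} = r_i − f(r_i)·(f′(r_i))^{-1} mod 13^{i+2}, with f′(x) = 2x. Iterate:
  r_0 = 9 (mod 13)
  r_1 = 165 (mod 169)
Final: r_1 = 165, and one checks f(r_1) ≡ 0 mod 13^2.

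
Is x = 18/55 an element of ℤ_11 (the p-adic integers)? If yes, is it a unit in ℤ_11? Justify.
x ∉ ℤ_11 (v_11(x) = -1 < 0)

ℤ_11 = {x ∈ ℚ_11 : v_11(x) ≥ 0} and ℤ_11^× = {x ∈ ℤ_11 : v_11(x) = 0}. Here v_11(18/55) = v_11(num) − v_11(den) = -1; compare against these criteria.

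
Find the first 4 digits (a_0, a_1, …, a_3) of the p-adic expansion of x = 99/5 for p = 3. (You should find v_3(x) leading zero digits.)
(a_0, …, a_3) = (0, 0, 1, 1)

v_3(99/5) = 2, so a_0 = ... = a_1 = 0. Factor out: x = 3^2 · u with u = 11/5 a unit in ℤ_3. Expand u iteratively via a_{v+i} = u_i mod 3, u_{i+1} = (u_i − a_{v+i})/3:
  u_0 = 11/5;  a_2 = 1;  u_1 = (u_0 − 1)/3 = 2/5
  u_1 = 2/5;  a_3 = 1;  u_2 = (u_1 − 1)/3 = -1/5
Digits: (0, 0, 1, 1).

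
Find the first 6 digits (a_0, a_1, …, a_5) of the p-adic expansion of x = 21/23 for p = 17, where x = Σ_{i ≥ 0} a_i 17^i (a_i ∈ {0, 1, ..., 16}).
(a_0, …, a_5) = (12, 6, 7, 4, 16, 2)

v_17(21/23) = 0 (numerator and denominator both coprime to 17), so x ∈ ℤ_17^×. Compute digits iteratively via a_i = x_i mod 17, x_{i+1} = (x_i − a_i)/17, with x_0 = x:
  x_0 = 21/23;  a_0 = 12;  x_1 = (x_0 − 12)/17 = -15/23
  x_1 = -15/23;  a_1 = 6;  x_2 = (x_1 − 6)/17 = -9/23
  x_2 = -9/23;  a_2 = 7;  x_3 = (x_2 − 7)/17 = -10/23
  x_3 = -10/23;  a_3 = 4;  x_4 = (x_3 − 4)/17 = -6/23
  x_4 = -6/23;  a_4 = 16;  x_5 = (x_4 − 16)/17 = -22/23
  x_5 = -22/23;  a_5 = 2;  x_6 = (x_5 − 2)/17 = -4/23
Digits: (12, 6, 7, 4, 16, 2).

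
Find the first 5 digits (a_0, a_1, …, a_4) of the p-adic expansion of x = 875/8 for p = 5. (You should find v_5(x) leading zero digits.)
(a_0, …, a_4) = (0, 0, 0, 4, 0)

v_5(875/8) = 3, so a_0 = ... = a_2 = 0. Factor out: x = 5^3 · u with u = 7/8 a unit in ℤ_5. Expand u iteratively via a_{v+i} = u_i mod 5, u_{i+1} = (u_i − a_{v+i})/5:
  u_0 = 7/8;  a_3 = 4;  u_1 = (u_0 − 4)/5 = -5/8
  u_1 = -5/8;  a_4 = 0;  u_2 = (u_1 − 0)/5 = -1/8
Digits: (0, 0, 0, 4, 0).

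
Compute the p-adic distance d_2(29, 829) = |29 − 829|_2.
d_2(29, 829) = 1/32

Step 1 — x − y = 29 − 829 = -800. Step 2 — v_2(-800) = 5 (factor: -800 = −(2^5 · 25); the sign does not affect v_p). Step 3 — |x − y|_2 = 2^{-5} = 1/32.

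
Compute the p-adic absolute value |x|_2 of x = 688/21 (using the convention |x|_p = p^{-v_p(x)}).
|688/21|_2 = 1/16

Step 1 — compute v_2(x) by factoring powers of 2 out of the numerator and denominator: v_2(688/21) = 4. Step 2 — apply |x|_p = p^{-v_p(x)} = 2^{-4} = 1/16.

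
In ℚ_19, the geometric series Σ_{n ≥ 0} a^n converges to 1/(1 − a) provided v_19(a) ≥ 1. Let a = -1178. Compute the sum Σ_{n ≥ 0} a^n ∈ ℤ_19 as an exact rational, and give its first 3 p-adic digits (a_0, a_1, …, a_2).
Σ a^n = 1/(1 − a) = 1/1179;  first 3 digits = (1, 14, 2)

v_19(a) = 1 ≥ 1, so the series converges in ℤ_19 to 1/(1 − a) = 1/(1 − (-1178)) = 1/1179. Expand this rational in ℤ_19: compute digits iteratively via d_i = x_i mod 19, x_{i+1} = (x_i − d_i)/19. The first 3 digits are (1, 14, 2).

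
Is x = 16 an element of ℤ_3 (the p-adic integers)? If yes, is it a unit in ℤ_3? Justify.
x ∈ ℤ_3^× (unit); v_3(x) = 0

ℤ_3 = {x ∈ ℚ_3 : v_3(x) ≥ 0} and ℤ_3^× = {x ∈ ℤ_3 : v_3(x) = 0}. Here v_3(16) = v_3(num) − v_3(den) = 0; compare against these criteria.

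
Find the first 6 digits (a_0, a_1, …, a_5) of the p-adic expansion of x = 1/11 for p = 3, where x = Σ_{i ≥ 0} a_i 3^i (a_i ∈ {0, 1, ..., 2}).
(a_0, …, a_5) = (2, 1, 0, 2, 2, 1)

v_3(1/11) = 0 (numerator and denominator both coprime to 3), so x ∈ ℤ_3^×. Compute digits iteratively via a_i = x_i mod 3, x_{i+1} = (x_i − a_i)/3, with x_0 = x:
  x_0 = 1/11;  a_0 = 2;  x_1 = (x_0 − 2)/3 = -7/11
  x_1 = -7/11;  a_1 = 1;  x_2 = (x_1 − 1)/3 = -6/11
  x_2 = -6/11;  a_2 = 0;  x_3 = (x_2 − 0)/3 = -2/11
  x_3 = -2/11;  a_3 = 2;  x_4 = (x_3 − 2)/3 = -8/11
  x_4 = -8/11;  a_4 = 2;  x_5 = (x_4 − 2)/3 = -10/11
  x_5 = -10/11;  a_5 = 1;  x_6 = (x_5 − 1)/3 = -7/11
Digits: (2, 1, 0, 2, 2, 1).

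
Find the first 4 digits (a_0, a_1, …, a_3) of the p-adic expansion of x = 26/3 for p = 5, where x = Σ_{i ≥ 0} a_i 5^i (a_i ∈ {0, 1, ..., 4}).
(a_0, …, a_3) = (2, 3, 3, 1)

v_5(26/3) = 0 (numerator and denominator both coprime to 5), so x ∈ ℤ_5^×. Compute digits iteratively via a_i = x_i mod 5, x_{i+1} = (x_i − a_i)/5, with x_0 = x:
  x_0 = 26/3;  a_0 = 2;  x_1 = (x_0 − 2)/5 = 4/3
  x_1 = 4/3;  a_1 = 3;  x_2 = (x_1 − 3)/5 = -1/3
  x_2 = -1/3;  a_2 = 3;  x_3 = (x_2 − 3)/5 = -2/3
  x_3 = -2/3;  a_3 = 1;  x_4 = (x_3 − 1)/5 = -1/3
Digits: (2, 3, 3, 1).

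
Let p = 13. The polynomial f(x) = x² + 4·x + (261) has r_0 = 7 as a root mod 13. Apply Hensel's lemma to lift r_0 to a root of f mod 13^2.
r_1 = 7 (mod 169)

Hensel: r_{i+1} = r_i − f(r_i)·(f′(r_i))^{-1} mod 13^{i+2}, f′(x) = 2x + 4. Iterate:
  r_0 = 7 (mod 13)
  r_1 = 7 (mod 169)
Final: r = 7 satisfies f(r) ≡ 0 mod 13^2.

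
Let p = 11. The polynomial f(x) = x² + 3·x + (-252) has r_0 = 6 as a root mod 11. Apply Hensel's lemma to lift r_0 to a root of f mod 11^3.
r_2 = 721 (mod 1331)

Hensel: r_{i+1} = r_i − f(r_i)·(f′(r_i))^{-1} mod 11^{i+2}, f′(x) = 2x + 3. Iterate:
  r_0 = 6 (mod 11)
  r_1 = 116 (mod 121)
  r_2 = 721 (mod 1331)
Final: r = 721 satisfies f(r) ≡ 0 mod 11^3.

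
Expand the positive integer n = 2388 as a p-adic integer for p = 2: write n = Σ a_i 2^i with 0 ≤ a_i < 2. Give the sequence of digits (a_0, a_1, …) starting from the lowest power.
(a_0, a_1, …) = (0, 0, 1, 0, 1, 0, 1, 0, 1, 0, 0, 1)

Repeated division by 2 gives the digits low-to-high: 2388 = 1·2^2 + 1·2^4 + 1·2^6 + 1·2^8 + 1·2^11. Digit sequence: (0, 0, 1, 0, 1, 0, 1, 0, 1, 0, 0, 1).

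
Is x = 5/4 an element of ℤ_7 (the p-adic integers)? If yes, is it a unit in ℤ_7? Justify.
x ∈ ℤ_7^× (unit); v_7(x) = 0

ℤ_7 = {x ∈ ℚ_7 : v_7(x) ≥ 0} and ℤ_7^× = {x ∈ ℤ_7 : v_7(x) = 0}. Here v_7(5/4) = v_7(num) − v_7(den) = 0; compare against these criteria.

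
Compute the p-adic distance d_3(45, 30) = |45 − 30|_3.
d_3(45, 30) = 1/3

Step 1 — x − y = 45 − 30 = 15. Step 2 — v_3(15) = 1 (factor: 15 = (3^1 · 5); the sign does not affect v_p). Step 3 — |x − y|_3 = 3^{-1} = 1/3.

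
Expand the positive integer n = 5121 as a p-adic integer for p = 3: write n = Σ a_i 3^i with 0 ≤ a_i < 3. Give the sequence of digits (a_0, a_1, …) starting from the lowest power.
(a_0, a_1, …) = (0, 0, 2, 0, 0, 0, 1, 2)

Repeated division by 3 gives the digits low-to-high: 5121 = 2·3^2 + 1·3^6 + 2·3^7. Digit sequence: (0, 0, 2, 0, 0, 0, 1, 2).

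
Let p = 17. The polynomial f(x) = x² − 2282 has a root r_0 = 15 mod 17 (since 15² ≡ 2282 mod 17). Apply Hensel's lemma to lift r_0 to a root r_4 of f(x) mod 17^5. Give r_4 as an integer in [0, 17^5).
r_4 = 679590 (mod 1419857)

Hensel's recurrence: r_{i+1} = r_i − f(r_i)·(f′(r_i))^{-1} mod 17^{i+2}, with f′(x) = 2x. Iterate:
  r_0 = 15 (mod 17)
  r_1 = 151 (mod 289)
  r_2 = 1596 (mod 4913)
  r_3 = 11422 (mod 83521)
  r_4 = 679590 (mod 1419857)
Final: r_4 = 679590, and one checks f(r_4) ≡ 0 mod 17^5.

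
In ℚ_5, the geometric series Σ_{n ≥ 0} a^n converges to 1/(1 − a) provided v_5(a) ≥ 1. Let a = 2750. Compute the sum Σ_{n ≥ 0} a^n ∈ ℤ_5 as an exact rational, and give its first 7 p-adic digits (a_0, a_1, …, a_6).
Σ a^n = 1/(1 − a) = -1/2749;  first 7 digits = (1, 0, 0, 2, 4, 0, 4)

v_5(a) = 3 ≥ 1, so the series converges in ℤ_5 to 1/(1 − a) = 1/(1 − 2750) = -1/2749. Expand this rational in ℤ_5: compute digits iteratively via d_i = x_i mod 5, x_{i+1} = (x_i − d_i)/5. The first 7 digits are (1, 0, 0, 2, 4, 0, 4).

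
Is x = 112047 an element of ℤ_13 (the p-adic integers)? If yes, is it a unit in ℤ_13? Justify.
x ∈ ℤ_13 but not a unit; v_13(x) = 3 > 0

ℤ_13 = {x ∈ ℚ_13 : v_13(x) ≥ 0} and ℤ_13^× = {x ∈ ℤ_13 : v_13(x) = 0}. Here v_13(112047) = v_13(num) − v_13(den) = 3; compare against these criteria.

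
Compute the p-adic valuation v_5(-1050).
v_5(-1050) = 2

v_5(n) is the largest exponent k such that 5^k divides n. Factor out: -1050 = -5^2 · 42. (Sign doesn't affect v_p.) So v_5(-1050) = 2.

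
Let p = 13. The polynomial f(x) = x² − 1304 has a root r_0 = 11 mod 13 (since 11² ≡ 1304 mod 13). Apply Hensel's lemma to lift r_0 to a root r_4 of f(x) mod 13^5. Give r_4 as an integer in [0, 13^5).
r_4 = 1363 (mod 371293)

Hensel's recurrence: r_{i+1} = r_i − f(r_i)·(f′(r_i))^{-1} mod 13^{i+2}, with f′(x) = 2x. Iterate:
  r_0 = 11 (mod 13)
  r_1 = 11 (mod 169)
  r_2 = 1363 (mod 2197)
  r_3 = 1363 (mod 28561)
  r_4 = 1363 (mod 371293)
Final: r_4 = 1363, and one checks f(r_4) ≡ 0 mod 13^5.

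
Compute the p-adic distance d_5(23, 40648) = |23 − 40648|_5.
d_5(23, 40648) = 1/3125

Step 1 — x − y = 23 − 40648 = -40625. Step 2 — v_5(-40625) = 5 (factor: -40625 = −(5^5 · 13); the sign does not affect v_p). Step 3 — |x − y|_5 = 5^{-5} = 1/3125.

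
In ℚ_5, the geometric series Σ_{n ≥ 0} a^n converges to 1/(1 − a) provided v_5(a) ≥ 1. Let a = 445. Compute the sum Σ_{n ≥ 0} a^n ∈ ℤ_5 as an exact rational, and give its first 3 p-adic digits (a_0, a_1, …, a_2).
Σ a^n = 1/(1 − a) = -1/444;  first 3 digits = (1, 4, 3)

v_5(a) = 1 ≥ 1, so the series converges in ℤ_5 to 1/(1 − a) = 1/(1 − 445) = -1/444. Expand this rational in ℤ_5: compute digits iteratively via d_i = x_i mod 5, x_{i+1} = (x_i − d_i)/5. The first 3 digits are (1, 4, 3).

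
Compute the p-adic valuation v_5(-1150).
v_5(-1150) = 2

v_5(n) is the largest exponent k such that 5^k divides n. Factor out: -1150 = -5^2 · 46. (Sign doesn't affect v_p.) So v_5(-1150) = 2.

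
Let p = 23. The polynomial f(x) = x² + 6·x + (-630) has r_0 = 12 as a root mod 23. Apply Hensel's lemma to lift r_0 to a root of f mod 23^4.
r_3 = 141692 (mod 279841)

Hensel: r_{i+1} = r_i − f(r_i)·(f′(r_i))^{-1} mod 23^{i+2}, f′(x) = 2x + 6. Iterate:
  r_0 = 12 (mod 23)
  r_1 = 449 (mod 529)
  r_2 = 7855 (mod 12167)
  r_3 = 141692 (mod 279841)
Final: r = 141692 satisfies f(r) ≡ 0 mod 23^4.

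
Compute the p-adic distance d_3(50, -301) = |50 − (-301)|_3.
d_3(50, -301) = 1/27

Step 1 — x − y = 50 − (-301) = 351. Step 2 — v_3(351) = 3 (factor: 351 = (3^3 · 13); the sign does not affect v_p). Step 3 — |x − y|_3 = 3^{-3} = 1/27.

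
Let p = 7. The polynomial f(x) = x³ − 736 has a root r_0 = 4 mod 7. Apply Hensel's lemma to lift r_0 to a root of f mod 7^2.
r_1 = 18 (mod 49)

Hensel: r_{i+1} = r_i − f(r_i)/f′(r_i) mod 7^{i+2}, where f′(x) = 3x². Iterate:
  r_0 = 4 (mod 7)
  r_1 = 18 (mod 49)
Final: r = 18 with f(r) ≡ 0 mod 7^2.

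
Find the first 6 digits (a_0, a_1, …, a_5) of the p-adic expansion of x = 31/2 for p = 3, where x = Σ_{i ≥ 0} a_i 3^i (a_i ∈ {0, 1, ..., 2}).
(a_0, …, a_5) = (2, 0, 0, 2, 1, 1)

v_3(31/2) = 0 (numerator and denominator both coprime to 3), so x ∈ ℤ_3^×. Compute digits iteratively via a_i = x_i mod 3, x_{i+1} = (x_i − a_i)/3, with x_0 = x:
  x_0 = 31/2;  a_0 = 2;  x_1 = (x_0 − 2)/3 = 9/2
  x_1 = 9/2;  a_1 = 0;  x_2 = (x_1 − 0)/3 = 3/2
  x_2 = 3/2;  a_2 = 0;  x_3 = (x_2 − 0)/3 = 1/2
  x_3 = 1/2;  a_3 = 2;  x_4 = (x_3 − 2)/3 = -1/2
  x_4 = -1/2;  a_4 = 1;  x_5 = (x_4 − 1)/3 = -1/2
  x_5 = -1/2;  a_5 = 1;  x_6 = (x_5 − 1)/3 = -1/2
Digits: (2, 0, 0, 2, 1, 1).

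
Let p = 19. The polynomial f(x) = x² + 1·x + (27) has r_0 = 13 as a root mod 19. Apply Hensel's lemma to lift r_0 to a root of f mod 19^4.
r_3 = 76203 (mod 130321)

Hensel: r_{i+1} = r_i − f(r_i)·(f′(r_i))^{-1} mod 19^{i+2}, f′(x) = 2x + 1. Iterate:
  r_0 = 13 (mod 19)
  r_1 = 32 (mod 361)
  r_2 = 754 (mod 6859)
  r_3 = 76203 (mod 130321)
Final: r = 76203 satisfies f(r) ≡ 0 mod 19^4.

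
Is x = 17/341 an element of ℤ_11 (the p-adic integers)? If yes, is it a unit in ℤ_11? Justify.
x ∉ ℤ_11 (v_11(x) = -1 < 0)

ℤ_11 = {x ∈ ℚ_11 : v_11(x) ≥ 0} and ℤ_11^× = {x ∈ ℤ_11 : v_11(x) = 0}. Here v_11(17/341) = v_11(num) − v_11(den) = -1; compare against these criteria.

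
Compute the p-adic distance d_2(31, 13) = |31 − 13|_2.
d_2(31, 13) = 1/2

Step 1 — x − y = 31 − 13 = 18. Step 2 — v_2(18) = 1 (factor: 18 = (2^1 · 9); the sign does not affect v_p). Step 3 — |x − y|_2 = 2^{-1} = 1/2.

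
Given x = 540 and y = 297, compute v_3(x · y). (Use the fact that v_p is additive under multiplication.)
v_3(160380) = 6

v_p(x) = 3 (factor: 540 = 3^3 · 20); v_p(y) = 3 (factor: 297 = 3^3 · 11). Additivity: v_p(xy) = v_p(x) + v_p(y) = 3 + 3 = 6. (Direct check: xy = 160380 = 3^6 · (220).)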